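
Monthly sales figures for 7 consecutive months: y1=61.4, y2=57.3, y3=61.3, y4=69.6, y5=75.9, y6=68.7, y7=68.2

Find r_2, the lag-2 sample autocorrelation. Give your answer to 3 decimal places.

Mean ȳ = (61.4 + 57.3 + 61.3 + 69.6 + 75.9 + 68.7 + 68.2)/7 = 66.0571
Deviations from mean: -4.6571, -8.7571, -4.7571, 3.5429, 9.8429, 2.6429, 2.1429
Numerator Σ_{t=1}^{5}(y_t−ȳ)(y_{t+2}−ȳ) = -25.2394
Denominator Σ(y_t−ȳ)² = 242.0171
r_2 = -25.2394 / 242.0171 = -0.104

-0.104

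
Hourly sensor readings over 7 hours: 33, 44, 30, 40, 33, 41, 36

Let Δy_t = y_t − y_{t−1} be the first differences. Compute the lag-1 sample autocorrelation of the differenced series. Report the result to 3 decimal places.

-0.829

First differences Δy: 11, -14, 10, -7, 8, -5
Mean of differences = 0.5000
Numerator Σ(Δy_t−Δȳ)(Δy_{t+1}−Δȳ) = -458.7500
Denominator Σ(Δy_t−Δȳ)² = 553.5000
r_1(Δy) = -458.7500 / 553.5000 = -0.829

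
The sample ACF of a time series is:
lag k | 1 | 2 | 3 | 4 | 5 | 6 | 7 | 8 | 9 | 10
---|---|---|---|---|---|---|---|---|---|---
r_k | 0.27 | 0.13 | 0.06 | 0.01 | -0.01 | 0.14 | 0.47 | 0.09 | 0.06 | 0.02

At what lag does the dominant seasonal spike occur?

7

The largest autocorrelation is r_7 = 0.47; the remaining lags stay at or below 0.27. The elevated value at lag 1 (0.27), dropping to 0.13 at lag 2, reflects decaying short-term dependence rather than seasonality.
The dominant spike at lag 7 indicates a seasonal period of 7.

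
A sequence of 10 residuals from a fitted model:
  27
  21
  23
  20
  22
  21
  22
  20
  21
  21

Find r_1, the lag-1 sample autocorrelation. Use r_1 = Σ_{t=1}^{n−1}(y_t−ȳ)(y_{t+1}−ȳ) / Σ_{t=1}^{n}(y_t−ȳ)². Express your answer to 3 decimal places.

Mean ȳ = (27 + 21 + 23 + 20 + 22 + 21 + 22 + 20 + 21 + 21)/10 = 21.8000
Numerator Σ_{t=1}^{9}(y_t−ȳ)(y_{t+1}−ȳ) = -6.2400
Denominator Σ(y_t−ȳ)² = 37.6000
r_1 = -6.2400 / 37.6000 = -0.166

-0.166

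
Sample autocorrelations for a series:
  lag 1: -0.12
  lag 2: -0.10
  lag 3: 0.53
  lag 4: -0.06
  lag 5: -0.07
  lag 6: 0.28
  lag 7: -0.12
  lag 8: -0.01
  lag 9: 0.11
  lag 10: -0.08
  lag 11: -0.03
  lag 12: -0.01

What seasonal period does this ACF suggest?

The largest autocorrelation is r_3 = 0.53, with a weaker echo at lag 6 (0.28); the remaining lags stay at or below 0.11.
The dominant spike at lag 3 indicates a seasonal period of 3.

3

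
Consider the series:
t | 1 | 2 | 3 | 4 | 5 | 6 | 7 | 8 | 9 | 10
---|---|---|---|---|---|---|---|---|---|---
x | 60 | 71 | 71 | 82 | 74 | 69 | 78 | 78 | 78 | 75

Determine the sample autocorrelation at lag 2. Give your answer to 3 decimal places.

Mean x̄ = (60 + 71 + 71 + 82 + 74 + 69 + 78 + 78 + 78 + 75)/10 = 73.6000
Numerator Σ_{t=1}^{8}(x_t−x̄)(x_{t+2}−x̄) = -19.1200
Denominator Σ(x_t−x̄)² = 350.4000
r_2 = -19.1200 / 350.4000 = -0.055

-0.055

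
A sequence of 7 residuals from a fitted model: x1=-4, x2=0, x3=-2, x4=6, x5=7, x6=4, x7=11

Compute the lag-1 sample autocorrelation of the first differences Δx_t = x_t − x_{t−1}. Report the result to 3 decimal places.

-0.533

First differences Δx: 4, -2, 8, 1, -3, 7
Mean of differences = 2.5000
Numerator Σ(Δx_t−Δx̄)(Δx_{t+1}−Δx̄) = -56.2500
Denominator Σ(Δx_t−Δx̄)² = 105.5000
r_1(Δx) = -56.2500 / 105.5000 = -0.533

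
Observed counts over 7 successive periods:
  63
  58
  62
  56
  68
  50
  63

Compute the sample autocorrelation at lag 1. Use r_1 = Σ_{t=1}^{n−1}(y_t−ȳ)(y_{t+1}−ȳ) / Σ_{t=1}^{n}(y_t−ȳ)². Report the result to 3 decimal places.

-0.777

Mean ȳ = (63 + 58 + 62 + 56 + 68 + 50 + 63)/7 = 60.0000
Deviations from mean: 3.0000, -2.0000, 2.0000, -4.0000, 8.0000, -10.0000, 3.0000
Numerator Σ_{t=1}^{6}(y_t−ȳ)(y_{t+1}−ȳ) = -160.0000
Denominator Σ(y_t−ȳ)² = 206.0000
r_1 = -160.0000 / 206.0000 = -0.777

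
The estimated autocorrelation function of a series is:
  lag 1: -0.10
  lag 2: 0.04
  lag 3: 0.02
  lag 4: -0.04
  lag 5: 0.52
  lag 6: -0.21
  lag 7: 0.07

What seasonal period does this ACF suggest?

The largest autocorrelation is r_5 = 0.52; the remaining lags stay at or below 0.07.
The dominant spike at lag 5 indicates a seasonal period of 5.

5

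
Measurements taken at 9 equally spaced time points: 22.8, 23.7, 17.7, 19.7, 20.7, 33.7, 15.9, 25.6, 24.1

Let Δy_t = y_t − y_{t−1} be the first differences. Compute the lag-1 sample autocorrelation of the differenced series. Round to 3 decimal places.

First differences Δy: 0.9, -6.0, 2.0, 1.0, 13.0, -17.8, 9.7, -1.5
Mean of differences = 0.1625
Numerator Σ(Δy_t−Δȳ)(Δy_{t+1}−Δȳ) = -421.3452
Denominator Σ(Δy_t−Δȳ)² = 623.7788
r_1(Δy) = -421.3452 / 623.7788 = -0.675

-0.675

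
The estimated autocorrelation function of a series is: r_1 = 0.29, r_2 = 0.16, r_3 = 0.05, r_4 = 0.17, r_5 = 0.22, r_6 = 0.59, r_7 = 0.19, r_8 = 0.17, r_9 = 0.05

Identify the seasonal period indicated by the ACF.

6

The largest autocorrelation is r_6 = 0.59; the remaining lags stay at or below 0.29. The elevated value at lag 1 (0.29), dropping to 0.16 at lag 2, reflects decaying short-term dependence rather than seasonality.
The dominant spike at lag 6 indicates a seasonal period of 6.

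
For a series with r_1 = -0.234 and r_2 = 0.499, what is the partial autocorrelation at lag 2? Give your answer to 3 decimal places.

0.470

φ_{22} = (r_2 − r_1²) / (1 − r_1²)
r_1² = (-0.234)² = 0.054756
Numerator = 0.499 − 0.0548 = 0.4442; denominator = 1 − 0.0548 = 0.9452
φ_{22} = 0.4442 / 0.9452 = 0.470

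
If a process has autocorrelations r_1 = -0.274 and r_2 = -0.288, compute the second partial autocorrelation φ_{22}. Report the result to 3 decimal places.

φ_{22} = (r_2 − r_1²) / (1 − r_1²)
r_1² = (-0.274)² = 0.075076
Numerator = -0.288 − 0.0751 = -0.3631; denominator = 1 − 0.0751 = 0.9249
φ_{22} = -0.3631 / 0.9249 = -0.393

-0.393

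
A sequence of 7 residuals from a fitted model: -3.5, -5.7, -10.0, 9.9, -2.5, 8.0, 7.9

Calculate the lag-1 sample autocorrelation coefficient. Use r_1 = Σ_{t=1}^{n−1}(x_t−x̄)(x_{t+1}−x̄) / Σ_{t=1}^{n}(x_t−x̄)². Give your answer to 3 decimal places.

-0.010

Mean x̄ = (-3.5 − 5.7 − 10.0 + 9.9 − 2.5 + 8.0 + 7.9)/7 = 0.5857
Σ(x_t−x̄)(x_{t+1}−x̄) = (25.6816) + (66.5388) + (-98.5984) + (-28.7412) + (-22.8784) + (54.2302) = -3.7673
Denominator Σ(x_t−x̄)² = 373.0086
r_1 = -3.7673 / 373.0086 = -0.010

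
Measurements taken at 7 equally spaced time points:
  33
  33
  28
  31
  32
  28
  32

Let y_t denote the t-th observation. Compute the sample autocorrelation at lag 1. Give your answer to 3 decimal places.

Mean ȳ = (33 + 33 + 28 + 31 + 32 + 28 + 32)/7 = 31.0000
Deviations from mean: 2.0000, 2.0000, -3.0000, 0.0000, 1.0000, -3.0000, 1.0000
Σ(y_t−ȳ)(y_{t+1}−ȳ) = (4.0000) + (-6.0000) + (0.0000) + (0.0000) + (-3.0000) + (-3.0000) = -8.0000
Denominator Σ(y_t−ȳ)² = 28.0000
r_1 = -8.0000 / 28.0000 = -0.286

-0.286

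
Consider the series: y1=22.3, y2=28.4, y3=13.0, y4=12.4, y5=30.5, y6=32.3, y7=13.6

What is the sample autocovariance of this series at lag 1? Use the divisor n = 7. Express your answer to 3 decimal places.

Mean ȳ = (22.3 + 28.4 + 13.0 + 12.4 + 30.5 + 32.3 + 13.6)/7 = 21.7857
Deviations: 0.5143, 6.6143, -8.7857, -9.3857, 8.7143, 10.5143, -8.1857
Σ_{t=1}^{6}(y_t−ȳ)(y_{t+1}−ȳ) = -48.4816
γ_1 = -48.4816 / 7 = -6.926

-6.926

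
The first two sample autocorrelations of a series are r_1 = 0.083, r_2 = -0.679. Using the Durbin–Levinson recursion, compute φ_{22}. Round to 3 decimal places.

-0.691

φ_{22} = (r_2 − r_1²) / (1 − r_1²)
r_1² = (0.083)² = 0.006889
Numerator = -0.679 − 0.0069 = -0.6859; denominator = 1 − 0.0069 = 0.9931
φ_{22} = -0.6859 / 0.9931 = -0.691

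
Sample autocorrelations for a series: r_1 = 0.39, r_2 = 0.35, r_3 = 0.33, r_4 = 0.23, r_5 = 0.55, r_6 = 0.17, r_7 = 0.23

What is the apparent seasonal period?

5

The largest autocorrelation is r_5 = 0.55; the remaining lags stay at or below 0.39. The elevated value at lag 1 (0.39), dropping to 0.35 at lag 2, reflects decaying short-term dependence rather than seasonality.
The dominant spike at lag 5 indicates a seasonal period of 5.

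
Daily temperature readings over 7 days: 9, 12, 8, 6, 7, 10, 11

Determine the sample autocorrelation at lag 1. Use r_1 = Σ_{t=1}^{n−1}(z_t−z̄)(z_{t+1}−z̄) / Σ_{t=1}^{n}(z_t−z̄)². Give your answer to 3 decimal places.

0.214

Mean z̄ = (9 + 12 + 8 + 6 + 7 + 10 + 11)/7 = 9.0000
Deviations from mean: 0.0000, 3.0000, -1.0000, -3.0000, -2.0000, 1.0000, 2.0000
Numerator Σ_{t=1}^{6}(z_t−z̄)(z_{t+1}−z̄) = 6.0000
Denominator Σ(z_t−z̄)² = 28.0000
r_1 = 6.0000 / 28.0000 = 0.214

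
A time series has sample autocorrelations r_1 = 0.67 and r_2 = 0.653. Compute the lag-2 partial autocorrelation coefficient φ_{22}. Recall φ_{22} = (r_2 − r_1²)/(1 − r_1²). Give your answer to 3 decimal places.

φ_{22} = (r_2 − r_1²) / (1 − r_1²)
r_1² = (0.67)² = 0.4489
Numerator = 0.653 − 0.4489 = 0.2041; denominator = 1 − 0.4489 = 0.5511
φ_{22} = 0.2041 / 0.5511 = 0.370

0.370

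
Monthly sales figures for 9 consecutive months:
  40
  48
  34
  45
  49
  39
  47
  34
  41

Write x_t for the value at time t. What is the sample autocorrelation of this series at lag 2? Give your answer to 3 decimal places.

0.090

Mean x̄ = (40 + 48 + 34 + 45 + 49 + 39 + 47 + 34 + 41)/9 = 41.8889
Σ(x_t−x̄)(x_{t+2}−x̄) = (14.9012) + (19.0123) + (-56.0988) + (-8.9877) + (36.3457) + (22.7901) + (-4.5432) = 23.4198
Denominator Σ(x_t−x̄)² = 260.8889
r_2 = 23.4198 / 260.8889 = 0.090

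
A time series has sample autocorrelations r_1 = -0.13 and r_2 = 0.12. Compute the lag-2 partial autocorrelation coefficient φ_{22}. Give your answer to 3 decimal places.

φ_{22} = (r_2 − r_1²) / (1 − r_1²)
r_1² = (-0.13)² = 0.0169
Numerator = 0.12 − 0.0169 = 0.1031; denominator = 1 − 0.0169 = 0.9831
φ_{22} = 0.1031 / 0.9831 = 0.105

0.105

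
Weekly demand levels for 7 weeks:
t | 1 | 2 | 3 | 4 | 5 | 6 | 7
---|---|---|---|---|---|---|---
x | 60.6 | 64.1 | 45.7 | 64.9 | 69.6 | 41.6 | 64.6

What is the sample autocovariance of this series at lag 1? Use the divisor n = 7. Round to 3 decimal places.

-51.432

Mean x̄ = (60.6 + 64.1 + 45.7 + 64.9 + 69.6 + 41.6 + 64.6)/7 = 58.7286
Σ_{t=1}^{6}(x_t−x̄)(x_{t+1}−x̄) = -360.0237
γ_1 = -360.0237 / 7 = -51.432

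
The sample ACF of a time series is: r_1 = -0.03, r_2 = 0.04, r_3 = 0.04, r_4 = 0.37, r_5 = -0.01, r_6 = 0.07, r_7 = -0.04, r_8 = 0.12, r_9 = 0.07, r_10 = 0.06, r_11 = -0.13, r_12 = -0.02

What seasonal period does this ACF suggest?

4

The largest autocorrelation is r_4 = 0.37; the remaining lags stay at or below 0.12.
The dominant spike at lag 4 indicates a seasonal period of 4.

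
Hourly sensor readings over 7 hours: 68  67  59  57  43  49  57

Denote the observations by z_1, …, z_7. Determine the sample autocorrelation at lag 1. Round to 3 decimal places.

Mean z̄ = (68 + 67 + 59 + 57 + 43 + 49 + 57)/7 = 57.1429
Deviations from mean: 10.8571, 9.8571, 1.8571, -0.1429, -14.1429, -8.1429, -0.1429
Σ(z_t−z̄)(z_{t+1}−z̄) = (107.0204) + (18.3061) + (-0.2653) + (2.0204) + (115.1633) + (1.1633) = 243.4082
Denominator Σ(z_t−z̄)² = 484.8571
r_1 = 243.4082 / 484.8571 = 0.502

0.502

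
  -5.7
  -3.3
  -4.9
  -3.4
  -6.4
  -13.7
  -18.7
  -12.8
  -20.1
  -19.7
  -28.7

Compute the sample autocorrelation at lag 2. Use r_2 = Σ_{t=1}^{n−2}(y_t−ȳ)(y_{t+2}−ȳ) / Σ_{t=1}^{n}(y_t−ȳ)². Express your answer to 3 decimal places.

0.424

Mean ȳ = (-5.7 − 3.3 − 4.9 − 3.4 − 6.4 − 13.7 − 18.7 − 12.8 − 20.1 − 19.7 − 28.7)/11 = -12.4909
Numerator Σ_{t=1}^{9}(y_t−ȳ)(y_{t+2}−ȳ) = 305.7117
Denominator Σ(y_t−ȳ)² = 720.6691
r_2 = 305.7117 / 720.6691 = 0.424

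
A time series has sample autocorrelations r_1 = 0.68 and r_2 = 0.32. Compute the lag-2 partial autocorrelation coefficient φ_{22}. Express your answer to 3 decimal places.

-0.265

φ_{22} = (r_2 − r_1²) / (1 − r_1²)
r_1² = (0.68)² = 0.4624
Numerator = 0.32 − 0.4624 = -0.1424; denominator = 1 − 0.4624 = 0.5376
φ_{22} = -0.1424 / 0.5376 = -0.265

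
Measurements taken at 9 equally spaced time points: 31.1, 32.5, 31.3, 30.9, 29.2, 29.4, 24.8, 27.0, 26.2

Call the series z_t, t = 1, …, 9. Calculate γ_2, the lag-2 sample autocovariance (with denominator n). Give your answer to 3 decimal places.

2.520

Mean z̄ = (31.1 + 32.5 + 31.3 + 30.9 + 29.2 + 29.4 + 24.8 + 27.0 + 26.2)/9 = 29.1556
Σ_{t=1}^{7}(z_t−z̄)(z_{t+2}−z̄) = 22.6783
γ_2 = 22.6783 / 9 = 2.520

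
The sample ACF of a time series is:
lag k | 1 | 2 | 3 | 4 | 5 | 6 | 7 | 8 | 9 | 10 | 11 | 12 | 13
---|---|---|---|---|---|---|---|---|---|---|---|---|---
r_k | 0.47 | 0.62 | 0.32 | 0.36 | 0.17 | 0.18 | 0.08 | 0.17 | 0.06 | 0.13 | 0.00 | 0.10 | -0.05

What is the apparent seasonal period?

2

The largest autocorrelation is r_2 = 0.62; the remaining lags stay at or below 0.47.
The dominant spike at lag 2 indicates a seasonal period of 2.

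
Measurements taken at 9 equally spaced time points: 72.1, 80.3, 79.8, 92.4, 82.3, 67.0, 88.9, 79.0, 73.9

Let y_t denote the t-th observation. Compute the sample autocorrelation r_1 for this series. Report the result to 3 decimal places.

-0.238

Mean ȳ = (72.1 + 80.3 + 79.8 + 92.4 + 82.3 + 67.0 + 88.9 + 79.0 + 73.9)/9 = 79.5222
Numerator Σ_{t=1}^{8}(y_t−ȳ)(y_{t+1}−ȳ) = -120.3838
Denominator Σ(y_t−ȳ)² = 505.9556
r_1 = -120.3838 / 505.9556 = -0.238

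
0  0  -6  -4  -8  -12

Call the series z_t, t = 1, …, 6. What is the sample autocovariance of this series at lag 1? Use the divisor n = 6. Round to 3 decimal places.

6.167

Mean z̄ = (0 + 0 − 6 − 4 − 8 − 12)/6 = -5.0000
Deviations: 5.0000, 5.0000, -1.0000, 1.0000, -3.0000, -7.0000
Σ_{t=1}^{5}(z_t−z̄)(z_{t+1}−z̄) = 37.0000
γ_1 = 37.0000 / 6 = 6.167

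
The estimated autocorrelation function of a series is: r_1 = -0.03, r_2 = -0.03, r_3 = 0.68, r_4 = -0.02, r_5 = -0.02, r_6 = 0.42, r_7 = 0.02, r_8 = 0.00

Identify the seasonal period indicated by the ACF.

The largest autocorrelation is r_3 = 0.68, with a weaker echo at lag 6 (0.42); the remaining lags stay at or below 0.02.
The dominant spike at lag 3 indicates a seasonal period of 3.

3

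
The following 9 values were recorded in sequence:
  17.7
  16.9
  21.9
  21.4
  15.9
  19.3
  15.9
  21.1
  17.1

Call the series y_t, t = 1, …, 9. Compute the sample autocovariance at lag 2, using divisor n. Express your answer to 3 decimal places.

-0.173

Mean ȳ = (17.7 + 16.9 + 21.9 + 21.4 + 15.9 + 19.3 + 15.9 + 21.1 + 17.1)/9 = 18.5778
Σ_{t=1}^{7}(y_t−ȳ)(y_{t+2}−ȳ) = -1.5599
γ_2 = -1.5599 / 9 = -0.173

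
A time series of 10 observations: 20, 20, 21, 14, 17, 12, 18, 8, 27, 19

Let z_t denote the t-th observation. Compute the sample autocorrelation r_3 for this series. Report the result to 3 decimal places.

Mean z̄ = (20 + 20 + 21 + 14 + 17 + 12 + 18 + 8 + 27 + 19)/10 = 17.6000
Numerator Σ_{t=1}^{7}(z_t−z̄)(z_{t+3}−z̄) = -76.8800
Denominator Σ(z_t−z̄)² = 250.4000
r_3 = -76.8800 / 250.4000 = -0.307

-0.307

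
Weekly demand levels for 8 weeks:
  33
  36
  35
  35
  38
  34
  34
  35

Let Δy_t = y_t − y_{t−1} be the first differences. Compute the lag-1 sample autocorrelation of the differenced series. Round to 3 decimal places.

-0.410

First differences Δy: 3, -1, 0, 3, -4, 0, 1
Mean of differences = 0.2857
Numerator Σ(Δy_t−Δȳ)(Δy_{t+1}−Δȳ) = -14.5102
Denominator Σ(Δy_t−Δȳ)² = 35.4286
r_1(Δy) = -14.5102 / 35.4286 = -0.410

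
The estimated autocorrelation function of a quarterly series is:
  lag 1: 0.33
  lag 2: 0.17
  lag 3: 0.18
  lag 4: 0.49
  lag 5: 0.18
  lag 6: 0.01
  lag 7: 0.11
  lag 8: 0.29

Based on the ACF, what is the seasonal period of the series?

4

The largest autocorrelation is r_4 = 0.49; the remaining lags stay at or below 0.33. The elevated value at lag 1 (0.33), dropping to 0.17 at lag 2, reflects decaying short-term dependence rather than seasonality.
The dominant spike at lag 4 indicates a seasonal period of 4.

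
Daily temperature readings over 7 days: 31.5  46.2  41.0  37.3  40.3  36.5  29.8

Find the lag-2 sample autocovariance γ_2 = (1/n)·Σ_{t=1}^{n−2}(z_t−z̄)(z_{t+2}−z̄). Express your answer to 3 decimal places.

Mean z̄ = (31.5 + 46.2 + 41.0 + 37.3 + 40.3 + 36.5 + 29.8)/7 = 37.5143
Deviations: -6.0143, 8.6857, 3.4857, -0.2143, 2.7857, -1.0143, -7.7143
Σ_{t=1}^{5}(z_t−z̄)(z_{t+2}−z̄) = -34.3876
γ_2 = -34.3876 / 7 = -4.913

-4.913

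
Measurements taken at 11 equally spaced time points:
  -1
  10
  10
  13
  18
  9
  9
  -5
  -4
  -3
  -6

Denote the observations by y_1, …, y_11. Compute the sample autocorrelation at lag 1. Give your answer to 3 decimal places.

Mean ȳ = (-1 + 10 + 10 + 13 + 18 + 9 + 9 − 5 − 4 − 3 − 6)/11 = 4.5455
Numerator Σ_{t=1}^{10}(y_t−ȳ)(y_{t+1}−ȳ) = 422.2479
Denominator Σ(y_t−ȳ)² = 714.7273
r_1 = 422.2479 / 714.7273 = 0.591

0.591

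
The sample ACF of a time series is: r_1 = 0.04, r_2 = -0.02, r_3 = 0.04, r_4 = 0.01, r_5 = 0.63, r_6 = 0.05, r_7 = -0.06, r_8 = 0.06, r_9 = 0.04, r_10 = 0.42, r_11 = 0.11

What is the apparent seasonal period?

The largest autocorrelation is r_5 = 0.63, with a weaker echo at lag 10 (0.42); the remaining lags stay at or below 0.11.
The dominant spike at lag 5 indicates a seasonal period of 5.

5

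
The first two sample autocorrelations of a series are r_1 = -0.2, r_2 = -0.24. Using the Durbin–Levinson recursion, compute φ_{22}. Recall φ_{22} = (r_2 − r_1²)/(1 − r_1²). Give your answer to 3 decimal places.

-0.292

φ_{22} = (r_2 − r_1²) / (1 − r_1²)
r_1² = (-0.2)² = 0.04
Numerator = -0.24 − 0.0400 = -0.2800; denominator = 1 − 0.0400 = 0.9600
φ_{22} = -0.2800 / 0.9600 = -0.292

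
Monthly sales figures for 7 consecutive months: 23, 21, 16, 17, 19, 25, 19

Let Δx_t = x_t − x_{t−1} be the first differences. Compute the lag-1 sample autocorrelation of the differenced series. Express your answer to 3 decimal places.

-0.143

First differences Δx: -2, -5, 1, 2, 6, -6
Mean of differences = -0.6667
Numerator Σ(Δx_t−Δx̄)(Δx_{t+1}−Δx̄) = -14.7778
Denominator Σ(Δx_t−Δx̄)² = 103.3333
r_1(Δx) = -14.7778 / 103.3333 = -0.143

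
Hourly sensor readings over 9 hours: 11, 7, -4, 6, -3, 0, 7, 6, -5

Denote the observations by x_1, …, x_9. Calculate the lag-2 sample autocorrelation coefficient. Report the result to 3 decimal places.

-0.288

Mean x̄ = (11 + 7 − 4 + 6 − 3 + 0 + 7 + 6 − 5)/9 = 2.7778
Σ(x_t−x̄)(x_{t+2}−x̄) = (-55.7284) + (13.6049) + (39.1605) + (-8.9506) + (-24.3951) + (-8.9506) + (-32.8395) = -78.0988
Denominator Σ(x_t−x̄)² = 271.5556
r_2 = -78.0988 / 271.5556 = -0.288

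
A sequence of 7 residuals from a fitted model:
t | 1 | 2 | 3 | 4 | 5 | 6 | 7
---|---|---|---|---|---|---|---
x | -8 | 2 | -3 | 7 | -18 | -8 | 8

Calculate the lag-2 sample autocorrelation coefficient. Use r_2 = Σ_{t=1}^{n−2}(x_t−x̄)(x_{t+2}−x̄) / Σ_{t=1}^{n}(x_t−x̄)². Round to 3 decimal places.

-0.315

Mean x̄ = (-8 + 2 − 3 + 7 − 18 − 8 + 8)/7 = -2.8571
Deviations from mean: -5.1429, 4.8571, -0.1429, 9.8571, -15.1429, -5.1429, 10.8571
Σ(x_t−x̄)(x_{t+2}−x̄) = (0.7347) + (47.8776) + (2.1633) + (-50.6939) + (-164.4082) = -164.3265
Denominator Σ(x_t−x̄)² = 520.8571
r_2 = -164.3265 / 520.8571 = -0.315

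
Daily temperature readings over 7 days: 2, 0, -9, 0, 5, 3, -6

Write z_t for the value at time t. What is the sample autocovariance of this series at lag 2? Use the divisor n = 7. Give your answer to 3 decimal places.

Mean z̄ = (2 + 0 − 9 + 0 + 5 + 3 − 6)/7 = -0.7143
Σ_{t=1}^{5}(z_t−z̄)(z_{t+2}−z̄) = -96.8776
γ_2 = -96.8776 / 7 = -13.840

-13.840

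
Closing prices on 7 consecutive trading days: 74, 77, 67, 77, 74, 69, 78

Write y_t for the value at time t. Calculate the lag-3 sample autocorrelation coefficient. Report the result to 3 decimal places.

Mean ȳ = (74 + 77 + 67 + 77 + 74 + 69 + 78)/7 = 73.7143
Σ(y_t−ȳ)(y_{t+3}−ȳ) = (0.9388) + (0.9388) + (31.6531) + (14.0816) = 47.6122
Denominator Σ(y_t−ȳ)² = 107.4286
r_3 = 47.6122 / 107.4286 = 0.443

0.443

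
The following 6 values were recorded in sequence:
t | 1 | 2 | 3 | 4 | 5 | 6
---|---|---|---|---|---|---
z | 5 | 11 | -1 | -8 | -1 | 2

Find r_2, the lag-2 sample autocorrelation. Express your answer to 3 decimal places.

Mean z̄ = (5 + 11 − 1 − 8 − 1 + 2)/6 = 1.3333
Σ(z_t−z̄)(z_{t+2}−z̄) = (-8.5556) + (-90.2222) + (5.4444) + (-6.2222) = -99.5556
Denominator Σ(z_t−z̄)² = 205.3333
r_2 = -99.5556 / 205.3333 = -0.485

-0.485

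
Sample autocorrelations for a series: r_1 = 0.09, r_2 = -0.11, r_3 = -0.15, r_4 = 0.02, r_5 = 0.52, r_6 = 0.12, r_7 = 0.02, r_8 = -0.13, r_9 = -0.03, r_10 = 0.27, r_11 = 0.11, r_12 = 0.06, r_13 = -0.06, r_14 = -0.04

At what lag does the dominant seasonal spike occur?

The largest autocorrelation is r_5 = 0.52, with a weaker echo at lag 10 (0.27); the remaining lags stay at or below 0.12.
The dominant spike at lag 5 indicates a seasonal period of 5.

5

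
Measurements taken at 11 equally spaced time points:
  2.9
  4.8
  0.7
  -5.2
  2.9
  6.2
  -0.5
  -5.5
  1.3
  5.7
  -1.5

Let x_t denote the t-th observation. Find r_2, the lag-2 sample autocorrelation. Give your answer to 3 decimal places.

Mean x̄ = (2.9 + 4.8 + 0.7 − 5.2 + 2.9 + 6.2 − 0.5 − 5.5 + 1.3 + 5.7 − 1.5)/11 = 1.0727
Numerator Σ_{t=1}^{9}(x_t−x̄)(x_{t+2}−x̄) = -124.8342
Denominator Σ(x_t−x̄)² = 160.1018
r_2 = -124.8342 / 160.1018 = -0.780

-0.780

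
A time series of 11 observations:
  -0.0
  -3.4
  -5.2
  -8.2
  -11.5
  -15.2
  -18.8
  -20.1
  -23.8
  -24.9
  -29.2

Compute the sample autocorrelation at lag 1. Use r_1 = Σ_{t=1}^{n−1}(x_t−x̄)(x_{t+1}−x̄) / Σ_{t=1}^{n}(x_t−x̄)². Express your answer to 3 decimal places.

Mean x̄ = (-0.0 − 3.4 − 5.2 − 8.2 − 11.5 − 15.2 − 18.8 − 20.1 − 23.8 − 24.9 − 29.2)/11 = -14.5727
Numerator Σ_{t=1}^{10}(x_t−x̄)(x_{t+1}−x̄) = 668.2911
Denominator Σ(x_t−x̄)² = 929.6618
r_1 = 668.2911 / 929.6618 = 0.719

0.719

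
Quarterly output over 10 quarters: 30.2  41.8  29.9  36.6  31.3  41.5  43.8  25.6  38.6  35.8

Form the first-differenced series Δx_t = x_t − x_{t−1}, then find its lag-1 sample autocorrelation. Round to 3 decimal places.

-0.620

First differences Δx: 11.6, -11.9, 6.7, -5.3, 10.2, 2.3, -18.2, 13.0, -2.8
Mean of differences = 0.6222
Numerator Σ(Δx_t−Δx̄)(Δx_{t+1}−Δx̄) = -597.1360
Denominator Σ(Δx_t−Δx̄)² = 963.0756
r_1(Δx) = -597.1360 / 963.0756 = -0.620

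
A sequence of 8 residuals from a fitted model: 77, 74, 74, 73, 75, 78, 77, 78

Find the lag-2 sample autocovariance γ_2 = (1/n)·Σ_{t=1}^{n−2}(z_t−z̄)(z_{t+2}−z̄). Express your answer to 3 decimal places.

Mean z̄ = (77 + 74 + 74 + 73 + 75 + 78 + 77 + 78)/8 = 75.7500
Σ_{t=1}^{6}(z_t−z̄)(z_{t+2}−z̄) = 1.8750
γ_2 = 1.8750 / 8 = 0.234

0.234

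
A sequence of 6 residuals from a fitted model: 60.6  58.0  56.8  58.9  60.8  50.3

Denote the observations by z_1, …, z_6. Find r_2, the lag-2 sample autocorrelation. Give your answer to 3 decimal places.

-0.186

Mean z̄ = (60.6 + 58.0 + 56.8 + 58.9 + 60.8 + 50.3)/6 = 57.5667
Deviations from mean: 3.0333, 0.4333, -0.7667, 1.3333, 3.2333, -7.2667
Numerator Σ_{t=1}^{4}(z_t−z̄)(z_{t+2}−z̄) = -13.9156
Denominator Σ(z_t−z̄)² = 75.0133
r_2 = -13.9156 / 75.0133 = -0.186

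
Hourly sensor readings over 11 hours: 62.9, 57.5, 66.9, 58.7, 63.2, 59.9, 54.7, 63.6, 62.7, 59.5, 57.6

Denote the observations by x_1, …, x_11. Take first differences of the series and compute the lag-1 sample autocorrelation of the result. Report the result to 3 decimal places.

-0.620

First differences Δx: -5.4, 9.4, -8.2, 4.5, -3.3, -5.2, 8.9, -0.9, -3.2, -1.9
Mean of differences = -0.5300
Numerator Σ(Δx_t−Δx̄)(Δx_{t+1}−Δx̄) = -206.9809
Denominator Σ(Δx_t−Δx̄)² = 334.0010
r_1(Δx) = -206.9809 / 334.0010 = -0.620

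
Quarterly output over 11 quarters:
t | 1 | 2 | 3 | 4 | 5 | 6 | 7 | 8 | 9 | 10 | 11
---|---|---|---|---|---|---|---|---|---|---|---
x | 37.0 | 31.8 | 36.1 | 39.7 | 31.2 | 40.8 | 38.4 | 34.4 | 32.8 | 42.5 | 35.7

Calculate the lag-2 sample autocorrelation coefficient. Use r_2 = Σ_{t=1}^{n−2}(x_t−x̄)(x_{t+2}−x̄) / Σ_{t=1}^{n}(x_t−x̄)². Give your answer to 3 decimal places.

-0.257

Mean x̄ = (37.0 + 31.8 + 36.1 + 39.7 + 31.2 + 40.8 + 38.4 + 34.4 + 32.8 + 42.5 + 35.7)/11 = 36.4000
Numerator Σ_{t=1}^{9}(x_t−x̄)(x_{t+2}−x̄) = -35.3600
Denominator Σ(x_t−x̄)² = 137.5600
r_2 = -35.3600 / 137.5600 = -0.257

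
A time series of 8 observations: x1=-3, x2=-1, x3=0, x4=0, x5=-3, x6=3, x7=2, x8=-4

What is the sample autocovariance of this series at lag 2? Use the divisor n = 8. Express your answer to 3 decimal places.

Mean x̄ = (-3 − 1 + 0 + 0 − 3 + 3 + 2 − 4)/8 = -0.7500
Deviations: -2.2500, -0.2500, 0.7500, 0.7500, -2.2500, 3.7500, 2.7500, -3.2500
Σ_{t=1}^{6}(x_t−x̄)(x_{t+2}−x̄) = -19.1250
γ_2 = -19.1250 / 8 = -2.391

-2.391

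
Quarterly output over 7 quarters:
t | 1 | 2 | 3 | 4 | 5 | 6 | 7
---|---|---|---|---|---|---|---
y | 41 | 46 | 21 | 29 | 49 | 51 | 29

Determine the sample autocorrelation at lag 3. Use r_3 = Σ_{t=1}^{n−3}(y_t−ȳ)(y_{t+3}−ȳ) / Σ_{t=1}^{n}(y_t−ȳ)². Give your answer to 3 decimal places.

Mean ȳ = (41 + 46 + 21 + 29 + 49 + 51 + 29)/7 = 38.0000
Σ(y_t−ȳ)(y_{t+3}−ȳ) = (-27.0000) + (88.0000) + (-221.0000) + (81.0000) = -79.0000
Denominator Σ(y_t−ȳ)² = 814.0000
r_3 = -79.0000 / 814.0000 = -0.097

-0.097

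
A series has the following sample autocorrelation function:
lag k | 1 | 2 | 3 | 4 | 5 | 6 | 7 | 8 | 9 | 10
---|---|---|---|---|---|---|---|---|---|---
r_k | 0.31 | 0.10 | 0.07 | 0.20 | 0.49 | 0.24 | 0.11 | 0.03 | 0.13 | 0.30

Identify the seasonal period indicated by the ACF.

The largest autocorrelation is r_5 = 0.49; the remaining lags stay at or below 0.31. The elevated value at lag 1 (0.31), dropping to 0.10 at lag 2, reflects decaying short-term dependence rather than seasonality.
The dominant spike at lag 5 indicates a seasonal period of 5.

5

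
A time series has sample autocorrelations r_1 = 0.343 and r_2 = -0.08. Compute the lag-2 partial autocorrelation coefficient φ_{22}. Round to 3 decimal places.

φ_{22} = (r_2 − r_1²) / (1 − r_1²)
r_1² = (0.343)² = 0.117649
Numerator = -0.08 − 0.1176 = -0.1976; denominator = 1 − 0.1176 = 0.8824
φ_{22} = -0.1976 / 0.8824 = -0.224

-0.224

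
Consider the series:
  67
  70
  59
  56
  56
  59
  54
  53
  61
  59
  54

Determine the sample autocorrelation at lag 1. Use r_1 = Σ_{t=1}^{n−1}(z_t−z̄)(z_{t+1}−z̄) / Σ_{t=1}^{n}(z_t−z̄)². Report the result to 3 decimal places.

0.391

Mean z̄ = (67 + 70 + 59 + 56 + 56 + 59 + 54 + 53 + 61 + 59 + 54)/11 = 58.9091
Numerator Σ_{t=1}^{10}(z_t−z̄)(z_{t+1}−z̄) = 114.6281
Denominator Σ(z_t−z̄)² = 292.9091
r_1 = 114.6281 / 292.9091 = 0.391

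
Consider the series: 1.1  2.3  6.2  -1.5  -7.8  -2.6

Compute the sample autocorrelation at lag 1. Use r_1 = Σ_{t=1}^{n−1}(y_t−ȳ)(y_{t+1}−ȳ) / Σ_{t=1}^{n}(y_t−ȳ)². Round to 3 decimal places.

Mean ȳ = (1.1 + 2.3 + 6.2 − 1.5 − 7.8 − 2.6)/6 = -0.3833
Deviations from mean: 1.4833, 2.6833, 6.5833, -1.1167, -7.4167, -2.2167
Σ(y_t−ȳ)(y_{t+1}−ȳ) = (3.9803) + (17.6653) + (-7.3514) + (8.2819) + (16.4403) = 39.0164
Denominator Σ(y_t−ȳ)² = 113.9083
r_1 = 39.0164 / 113.9083 = 0.343

0.343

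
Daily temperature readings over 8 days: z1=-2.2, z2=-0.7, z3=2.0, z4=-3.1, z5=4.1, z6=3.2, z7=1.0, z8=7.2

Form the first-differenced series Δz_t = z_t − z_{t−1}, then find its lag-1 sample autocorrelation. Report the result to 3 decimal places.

-0.578

First differences Δz: 1.5, 2.7, -5.1, 7.2, -0.9, -2.2, 6.2
Mean of differences = 1.3429
Numerator Σ(Δz_t−Δz̄)(Δz_{t+1}−Δz̄) = -68.6661
Denominator Σ(Δz_t−Δz̄)² = 118.8571
r_1(Δz) = -68.6661 / 118.8571 = -0.578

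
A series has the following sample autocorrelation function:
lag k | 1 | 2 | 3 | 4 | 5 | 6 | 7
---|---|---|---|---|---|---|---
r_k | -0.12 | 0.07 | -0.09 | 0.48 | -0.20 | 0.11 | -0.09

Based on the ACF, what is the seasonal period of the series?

The largest autocorrelation is r_4 = 0.48; the remaining lags stay at or below 0.11.
The dominant spike at lag 4 indicates a seasonal period of 4.

4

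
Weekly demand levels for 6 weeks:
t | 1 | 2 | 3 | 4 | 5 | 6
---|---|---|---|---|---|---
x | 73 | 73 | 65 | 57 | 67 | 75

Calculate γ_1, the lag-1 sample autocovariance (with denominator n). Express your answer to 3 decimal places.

Mean x̄ = (73 + 73 + 65 + 57 + 67 + 75)/6 = 68.3333
Deviations: 4.6667, 4.6667, -3.3333, -11.3333, -1.3333, 6.6667
Σ_{t=1}^{5}(x_t−x̄)(x_{t+1}−x̄) = 50.2222
γ_1 = 50.2222 / 6 = 8.370

8.370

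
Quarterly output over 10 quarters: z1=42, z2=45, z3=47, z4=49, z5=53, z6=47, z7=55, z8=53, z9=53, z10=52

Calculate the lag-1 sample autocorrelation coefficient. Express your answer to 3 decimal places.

0.380

Mean z̄ = (42 + 45 + 47 + 49 + 53 + 47 + 55 + 53 + 53 + 52)/10 = 49.6000
Numerator Σ_{t=1}^{9}(z_t−z̄)(z_{t+1}−z̄) = 61.6400
Denominator Σ(z_t−z̄)² = 162.4000
r_1 = 61.6400 / 162.4000 = 0.380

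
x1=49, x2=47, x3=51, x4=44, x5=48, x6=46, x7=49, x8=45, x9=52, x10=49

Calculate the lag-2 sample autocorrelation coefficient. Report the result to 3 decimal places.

Mean x̄ = (49 + 47 + 51 + 44 + 48 + 46 + 49 + 45 + 52 + 49)/10 = 48.0000
Numerator Σ_{t=1}^{8}(x_t−x̄)(x_{t+2}−x̄) = 22.0000
Denominator Σ(x_t−x̄)² = 58.0000
r_2 = 22.0000 / 58.0000 = 0.379

0.379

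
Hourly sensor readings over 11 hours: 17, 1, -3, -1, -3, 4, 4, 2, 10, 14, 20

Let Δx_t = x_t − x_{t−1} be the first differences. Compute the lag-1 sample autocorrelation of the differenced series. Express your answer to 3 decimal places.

0.165

First differences Δx: -16, -4, 2, -2, 7, 0, -2, 8, 4, 6
Mean of differences = 0.3000
Numerator Σ(Δx_t−Δx̄)(Δx_{t+1}−Δx̄) = 74.0100
Denominator Σ(Δx_t−Δx̄)² = 448.1000
r_1(Δx) = 74.0100 / 448.1000 = 0.165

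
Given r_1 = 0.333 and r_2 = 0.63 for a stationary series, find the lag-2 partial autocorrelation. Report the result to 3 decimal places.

φ_{22} = (r_2 − r_1²) / (1 − r_1²)
r_1² = (0.333)² = 0.110889
Numerator = 0.63 − 0.1109 = 0.5191; denominator = 1 − 0.1109 = 0.8891
φ_{22} = 0.5191 / 0.8891 = 0.584

0.584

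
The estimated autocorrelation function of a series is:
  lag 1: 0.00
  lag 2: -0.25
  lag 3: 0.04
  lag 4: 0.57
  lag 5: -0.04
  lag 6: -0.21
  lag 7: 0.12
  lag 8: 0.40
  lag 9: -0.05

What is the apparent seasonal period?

The largest autocorrelation is r_4 = 0.57, with a weaker echo at lag 8 (0.40); the remaining lags stay at or below 0.12.
The dominant spike at lag 4 indicates a seasonal period of 4.

4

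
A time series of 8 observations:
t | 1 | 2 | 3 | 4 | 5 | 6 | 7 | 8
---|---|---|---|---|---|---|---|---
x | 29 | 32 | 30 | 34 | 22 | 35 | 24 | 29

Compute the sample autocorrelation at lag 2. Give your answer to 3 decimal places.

Mean x̄ = (29 + 32 + 30 + 34 + 22 + 35 + 24 + 29)/8 = 29.3750
Deviations from mean: -0.3750, 2.6250, 0.6250, 4.6250, -7.3750, 5.6250, -5.3750, -0.3750
Numerator Σ_{t=1}^{6}(x_t−x̄)(x_{t+2}−x̄) = 70.8438
Denominator Σ(x_t−x̄)² = 143.8750
r_2 = 70.8438 / 143.8750 = 0.492

0.492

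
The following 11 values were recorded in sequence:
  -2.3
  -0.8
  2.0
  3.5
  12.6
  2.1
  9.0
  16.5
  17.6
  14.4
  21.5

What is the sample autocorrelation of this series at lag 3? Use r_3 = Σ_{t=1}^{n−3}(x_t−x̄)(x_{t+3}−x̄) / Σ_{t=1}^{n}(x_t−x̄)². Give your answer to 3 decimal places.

0.201

Mean x̄ = (-2.3 − 0.8 + 2.0 + 3.5 + 12.6 + 2.1 + 9.0 + 16.5 + 17.6 + 14.4 + 21.5)/11 = 8.7364
Numerator Σ_{t=1}^{8}(x_t−x̄)(x_{t+3}−x̄) = 136.0288
Denominator Σ(x_t−x̄)² = 678.4055
r_3 = 136.0288 / 678.4055 = 0.201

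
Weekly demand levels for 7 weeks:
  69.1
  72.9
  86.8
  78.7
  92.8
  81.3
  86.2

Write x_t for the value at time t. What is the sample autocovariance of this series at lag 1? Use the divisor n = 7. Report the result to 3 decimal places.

Mean x̄ = (69.1 + 72.9 + 86.8 + 78.7 + 92.8 + 81.3 + 86.2)/7 = 81.1143
Σ_{t=1}^{6}(x_t−x̄)(x_{t+1}−x̄) = 13.1598
γ_1 = 13.1598 / 7 = 1.880

1.880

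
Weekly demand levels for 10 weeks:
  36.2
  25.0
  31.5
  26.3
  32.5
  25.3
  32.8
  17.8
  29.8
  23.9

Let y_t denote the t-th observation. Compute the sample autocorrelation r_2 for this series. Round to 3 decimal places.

0.579

Mean ȳ = (36.2 + 25.0 + 31.5 + 26.3 + 32.5 + 25.3 + 32.8 + 17.8 + 29.8 + 23.9)/10 = 28.1100
Numerator Σ_{t=1}^{8}(y_t−ȳ)(y_{t+2}−ȳ) = 153.9138
Denominator Σ(y_t−ȳ)² = 265.9290
r_2 = 153.9138 / 265.9290 = 0.579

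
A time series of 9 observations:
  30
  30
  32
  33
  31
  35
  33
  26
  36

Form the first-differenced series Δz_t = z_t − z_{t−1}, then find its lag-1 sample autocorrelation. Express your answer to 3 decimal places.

First differences Δz: 0, 2, 1, -2, 4, -2, -7, 10
Mean of differences = 0.7500
Numerator Σ(Δz_t−Δz̄)(Δz_{t+1}−Δz̄) = -69.5625
Denominator Σ(Δz_t−Δz̄)² = 173.5000
r_1(Δz) = -69.5625 / 173.5000 = -0.401

-0.401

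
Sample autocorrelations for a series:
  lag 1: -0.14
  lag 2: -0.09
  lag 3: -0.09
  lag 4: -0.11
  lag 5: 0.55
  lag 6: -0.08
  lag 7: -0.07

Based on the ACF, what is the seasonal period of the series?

The largest autocorrelation is r_5 = 0.55; the remaining lags stay at or below -0.07.
The dominant spike at lag 5 indicates a seasonal period of 5.

5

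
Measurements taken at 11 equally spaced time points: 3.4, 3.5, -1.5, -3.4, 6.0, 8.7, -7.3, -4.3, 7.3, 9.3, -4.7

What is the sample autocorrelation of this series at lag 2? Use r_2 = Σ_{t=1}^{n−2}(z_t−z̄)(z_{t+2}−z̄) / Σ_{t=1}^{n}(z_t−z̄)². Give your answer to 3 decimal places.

-0.778

Mean z̄ = (3.4 + 3.5 − 1.5 − 3.4 + 6.0 + 8.7 − 7.3 − 4.3 + 7.3 + 9.3 − 4.7)/11 = 1.5455
Numerator Σ_{t=1}^{9}(z_t−z̄)(z_{t+2}−z̄) = -277.6569
Denominator Σ(z_t−z̄)² = 356.6873
r_2 = -277.6569 / 356.6873 = -0.778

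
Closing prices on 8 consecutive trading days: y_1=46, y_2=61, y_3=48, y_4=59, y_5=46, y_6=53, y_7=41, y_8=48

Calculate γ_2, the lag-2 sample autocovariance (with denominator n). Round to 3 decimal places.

21.297

Mean ȳ = (46 + 61 + 48 + 59 + 46 + 53 + 41 + 48)/8 = 50.2500
Deviations: -4.2500, 10.7500, -2.2500, 8.7500, -4.2500, 2.7500, -9.2500, -2.2500
Σ_{t=1}^{6}(y_t−ȳ)(y_{t+2}−ȳ) = 170.3750
γ_2 = 170.3750 / 8 = 21.297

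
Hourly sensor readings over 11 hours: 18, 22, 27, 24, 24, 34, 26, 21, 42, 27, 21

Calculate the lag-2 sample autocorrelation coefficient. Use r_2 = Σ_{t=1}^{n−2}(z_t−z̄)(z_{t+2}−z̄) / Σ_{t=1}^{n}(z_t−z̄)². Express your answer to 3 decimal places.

-0.311

Mean z̄ = (18 + 22 + 27 + 24 + 24 + 34 + 26 + 21 + 42 + 27 + 21)/11 = 26.0000
Numerator Σ_{t=1}^{9}(z_t−z̄)(z_{t+2}−z̄) = -143.0000
Denominator Σ(z_t−z̄)² = 460.0000
r_2 = -143.0000 / 460.0000 = -0.311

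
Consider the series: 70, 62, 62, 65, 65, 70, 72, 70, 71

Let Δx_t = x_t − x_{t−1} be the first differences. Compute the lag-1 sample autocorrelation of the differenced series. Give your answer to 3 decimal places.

First differences Δx: -8, 0, 3, 0, 5, 2, -2, 1
Mean of differences = 0.1250
Numerator Σ(Δx_t−Δx̄)(Δx_{t+1}−Δx̄) = 2.9844
Denominator Σ(Δx_t−Δx̄)² = 106.8750
r_1(Δx) = 2.9844 / 106.8750 = 0.028

0.028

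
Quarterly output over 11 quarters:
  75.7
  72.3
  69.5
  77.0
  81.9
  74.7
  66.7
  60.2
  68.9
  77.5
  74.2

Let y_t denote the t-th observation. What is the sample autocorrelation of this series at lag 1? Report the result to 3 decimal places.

0.399

Mean ȳ = (75.7 + 72.3 + 69.5 + 77.0 + 81.9 + 74.7 + 66.7 + 60.2 + 68.9 + 77.5 + 74.2)/11 = 72.6000
Numerator Σ_{t=1}^{10}(y_t−ȳ)(y_{t+1}−ȳ) = 143.1700
Denominator Σ(y_t−ȳ)² = 358.4000
r_1 = 143.1700 / 358.4000 = 0.399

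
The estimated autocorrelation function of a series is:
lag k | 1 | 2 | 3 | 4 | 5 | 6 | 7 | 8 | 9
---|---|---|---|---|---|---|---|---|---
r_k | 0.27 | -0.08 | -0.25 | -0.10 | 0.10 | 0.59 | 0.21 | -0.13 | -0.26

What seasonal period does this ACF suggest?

6

The largest autocorrelation is r_6 = 0.59; the remaining lags stay at or below 0.27.
The dominant spike at lag 6 indicates a seasonal period of 6.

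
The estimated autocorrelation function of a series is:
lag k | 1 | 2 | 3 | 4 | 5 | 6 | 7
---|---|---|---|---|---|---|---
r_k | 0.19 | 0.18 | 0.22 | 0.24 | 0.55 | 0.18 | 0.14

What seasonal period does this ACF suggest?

The largest autocorrelation is r_5 = 0.55; the remaining lags stay at or below 0.24.
The dominant spike at lag 5 indicates a seasonal period of 5.

5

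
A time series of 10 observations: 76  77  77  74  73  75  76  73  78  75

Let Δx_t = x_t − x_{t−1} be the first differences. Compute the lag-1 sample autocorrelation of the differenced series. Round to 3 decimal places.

-0.508

First differences Δx: 1, 0, -3, -1, 2, 1, -3, 5, -3
Mean of differences = -0.1111
Numerator Σ(Δx_t−Δx̄)(Δx_{t+1}−Δx̄) = -29.9012
Denominator Σ(Δx_t−Δx̄)² = 58.8889
r_1(Δx) = -29.9012 / 58.8889 = -0.508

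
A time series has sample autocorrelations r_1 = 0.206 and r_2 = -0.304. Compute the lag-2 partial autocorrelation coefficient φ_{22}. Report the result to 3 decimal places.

φ_{22} = (r_2 − r_1²) / (1 − r_1²)
r_1² = (0.206)² = 0.042436
Numerator = -0.304 − 0.0424 = -0.3464; denominator = 1 − 0.0424 = 0.9576
φ_{22} = -0.3464 / 0.9576 = -0.362

-0.362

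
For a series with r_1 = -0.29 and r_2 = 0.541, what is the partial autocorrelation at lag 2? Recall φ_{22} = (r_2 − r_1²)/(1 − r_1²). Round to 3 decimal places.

φ_{22} = (r_2 − r_1²) / (1 − r_1²)
r_1² = (-0.29)² = 0.0841
Numerator = 0.541 − 0.0841 = 0.4569; denominator = 1 − 0.0841 = 0.9159
φ_{22} = 0.4569 / 0.9159 = 0.499

0.499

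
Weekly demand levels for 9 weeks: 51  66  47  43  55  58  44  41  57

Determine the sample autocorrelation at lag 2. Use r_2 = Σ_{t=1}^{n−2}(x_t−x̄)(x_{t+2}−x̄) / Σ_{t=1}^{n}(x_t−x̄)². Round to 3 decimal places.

-0.595

Mean x̄ = (51 + 66 + 47 + 43 + 55 + 58 + 44 + 41 + 57)/9 = 51.3333
Σ(x_t−x̄)(x_{t+2}−x̄) = (1.4444) + (-122.2222) + (-15.8889) + (-55.5556) + (-26.8889) + (-68.8889) + (-41.5556) = -329.5556
Denominator Σ(x_t−x̄)² = 554.0000
r_2 = -329.5556 / 554.0000 = -0.595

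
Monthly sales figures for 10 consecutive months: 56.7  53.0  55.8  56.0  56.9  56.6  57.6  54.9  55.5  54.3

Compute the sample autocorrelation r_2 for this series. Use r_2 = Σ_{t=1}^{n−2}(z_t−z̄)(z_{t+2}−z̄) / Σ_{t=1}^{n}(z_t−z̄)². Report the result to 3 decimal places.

0.111

Mean z̄ = (56.7 + 53.0 + 55.8 + 56.0 + 56.9 + 56.6 + 57.6 + 54.9 + 55.5 + 54.3)/10 = 55.7300
Numerator Σ_{t=1}^{8}(z_t−z̄)(z_{t+2}−z̄) = 1.8702
Denominator Σ(z_t−z̄)² = 16.8810
r_2 = 1.8702 / 16.8810 = 0.111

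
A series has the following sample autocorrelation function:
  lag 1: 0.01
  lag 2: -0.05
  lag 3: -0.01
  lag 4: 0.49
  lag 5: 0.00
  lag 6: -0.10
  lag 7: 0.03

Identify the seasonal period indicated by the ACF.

4

The largest autocorrelation is r_4 = 0.49; the remaining lags stay at or below 0.03.
The dominant spike at lag 4 indicates a seasonal period of 4.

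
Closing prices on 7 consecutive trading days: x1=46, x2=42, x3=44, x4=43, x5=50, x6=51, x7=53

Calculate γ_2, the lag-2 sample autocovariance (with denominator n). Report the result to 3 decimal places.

2.286

Mean x̄ = (46 + 42 + 44 + 43 + 50 + 51 + 53)/7 = 47.0000
Deviations: -1.0000, -5.0000, -3.0000, -4.0000, 3.0000, 4.0000, 6.0000
Σ_{t=1}^{5}(x_t−x̄)(x_{t+2}−x̄) = 16.0000
γ_2 = 16.0000 / 7 = 2.286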